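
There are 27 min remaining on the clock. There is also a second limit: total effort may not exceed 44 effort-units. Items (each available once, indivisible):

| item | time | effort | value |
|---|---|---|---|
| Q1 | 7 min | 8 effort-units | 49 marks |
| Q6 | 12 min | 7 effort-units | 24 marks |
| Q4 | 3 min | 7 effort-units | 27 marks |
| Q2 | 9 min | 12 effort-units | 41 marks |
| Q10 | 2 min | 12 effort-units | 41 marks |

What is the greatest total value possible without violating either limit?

Feasible sets respecting both limits:
- Q1+Q4+Q2+Q10: time 21, effort 39, value 158
- Q1+Q6+Q4+Q10: time 24, effort 34, value 141
- Q6+Q4+Q2+Q10: time 26, effort 38, value 133
Best: 158 marks.

158 marks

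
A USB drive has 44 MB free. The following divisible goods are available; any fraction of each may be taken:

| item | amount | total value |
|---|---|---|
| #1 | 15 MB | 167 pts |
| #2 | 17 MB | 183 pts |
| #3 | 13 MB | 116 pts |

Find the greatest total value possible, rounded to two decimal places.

457.08

Take in order of value per unit:
- #1 (167/15 per unit): all 15 → value 167, running total 167.00
- #2 (183/17 per unit): all 17 → value 183, running total 350.00
- #3 (116/13 per unit): 12 of 13 → value 12×116/13 = 107.0769, running total 457.08
Total 457.08.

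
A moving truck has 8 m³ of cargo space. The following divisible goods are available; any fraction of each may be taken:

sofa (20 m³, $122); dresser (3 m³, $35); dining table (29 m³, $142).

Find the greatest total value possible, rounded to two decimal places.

65.50

Take in order of value per unit:
- dresser (35/3 per unit): all 3 → value 35, running total 35.00
- sofa (122/20 per unit): 5 of 20 → value 5×122/20 = 30.5000, running total 65.50
Total 65.50.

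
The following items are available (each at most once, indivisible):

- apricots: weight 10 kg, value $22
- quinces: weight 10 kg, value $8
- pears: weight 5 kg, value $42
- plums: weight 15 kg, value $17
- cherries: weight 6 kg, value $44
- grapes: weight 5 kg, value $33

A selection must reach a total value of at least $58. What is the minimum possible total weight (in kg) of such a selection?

10

Subsets with value ≥ 58, sorted by total weight:
- pears+grapes: weight 10, value 75
- pears+cherries: weight 11, value 86
Minimum weight: 10 kg.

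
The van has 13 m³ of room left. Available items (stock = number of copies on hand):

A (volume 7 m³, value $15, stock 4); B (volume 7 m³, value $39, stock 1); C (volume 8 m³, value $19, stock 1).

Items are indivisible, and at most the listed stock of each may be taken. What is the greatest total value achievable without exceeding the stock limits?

$39

Top feasible selections:
- 1×B: volume 7, value 39
- 1×C: volume 8, value 19
Best: $39.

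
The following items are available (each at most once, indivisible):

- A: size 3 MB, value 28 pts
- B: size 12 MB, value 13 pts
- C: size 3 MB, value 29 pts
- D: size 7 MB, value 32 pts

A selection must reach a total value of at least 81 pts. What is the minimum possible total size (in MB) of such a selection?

Subsets with value ≥ 81, sorted by total size:
- A+C+D: size 13, value 89
- A+B+C+D: size 25, value 102
Minimum size: 13 MB.

13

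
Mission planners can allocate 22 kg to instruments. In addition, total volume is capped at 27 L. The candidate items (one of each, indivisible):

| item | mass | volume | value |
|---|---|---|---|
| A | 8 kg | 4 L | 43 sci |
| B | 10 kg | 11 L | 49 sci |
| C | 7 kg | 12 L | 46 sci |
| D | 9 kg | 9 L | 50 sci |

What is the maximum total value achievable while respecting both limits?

Feasible sets respecting both limits:
- B+D: mass 19, volume 20, value 99
- C+D: mass 16, volume 21, value 96
- B+C: mass 17, volume 23, value 95
- A+D: mass 17, volume 13, value 93
Best: 99 sci.

99 sci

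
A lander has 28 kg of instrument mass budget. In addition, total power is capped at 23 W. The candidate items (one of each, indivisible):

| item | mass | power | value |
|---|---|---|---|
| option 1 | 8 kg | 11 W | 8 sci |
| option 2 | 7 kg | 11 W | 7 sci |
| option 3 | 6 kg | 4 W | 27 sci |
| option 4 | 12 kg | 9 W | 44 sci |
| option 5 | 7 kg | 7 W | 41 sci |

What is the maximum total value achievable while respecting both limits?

112 sci

Feasible sets respecting both limits:
- option 3+option 4+option 5: mass 25, power 20, value 112
- option 4+option 5: mass 19, power 16, value 85
- option 1+option 3+option 5: mass 21, power 22, value 76
Best: 112 sci.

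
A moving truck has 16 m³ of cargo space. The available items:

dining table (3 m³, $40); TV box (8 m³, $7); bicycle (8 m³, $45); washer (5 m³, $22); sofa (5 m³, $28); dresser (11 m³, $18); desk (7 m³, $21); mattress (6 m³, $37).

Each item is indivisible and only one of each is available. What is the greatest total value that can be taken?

Check high-value combinations within 16 m³:
- dining table+bicycle+sofa: volume 3+8+5=16, value 40+45+28=113
- dining table+bicycle+washer: volume 3+8+5=16, value 40+45+22=107
- dining table+sofa+mattress: volume 3+5+6=14, value 40+28+37=105
- dining table+washer+mattress: volume 3+5+6=14, value 40+22+37=99
- dining table+desk+mattress: volume 3+7+6=16, value 40+21+37=98
Best: $113.

$113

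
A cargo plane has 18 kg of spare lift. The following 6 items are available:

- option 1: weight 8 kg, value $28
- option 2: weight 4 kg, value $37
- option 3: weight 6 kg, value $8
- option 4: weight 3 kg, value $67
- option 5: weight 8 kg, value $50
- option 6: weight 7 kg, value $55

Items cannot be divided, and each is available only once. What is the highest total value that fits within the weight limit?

This is a 0/1 knapsack; check combinations near the capacity.
- option 4+option 5+option 6: weight 3+8+7=18, value 67+50+55=172
- option 2+option 4+option 6: weight 4+3+7=14, value 37+67+55=159
- option 2+option 4+option 5: weight 4+3+8=15, value 37+67+50=154
- option 1+option 4+option 6: weight 8+3+7=18, value 28+67+55=150
Best: $172.

$172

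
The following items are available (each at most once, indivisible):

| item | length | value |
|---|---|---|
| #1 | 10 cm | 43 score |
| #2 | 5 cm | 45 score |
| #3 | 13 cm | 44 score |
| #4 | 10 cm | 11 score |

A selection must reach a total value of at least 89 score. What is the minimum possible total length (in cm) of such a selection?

Subsets with value ≥ 89, sorted by total length:
- #2+#3: length 18, value 89
- #1+#2+#4: length 25, value 99
- #1+#2+#3: length 28, value 132
- #2+#3+#4: length 28, value 100
Minimum length: 18 cm.

18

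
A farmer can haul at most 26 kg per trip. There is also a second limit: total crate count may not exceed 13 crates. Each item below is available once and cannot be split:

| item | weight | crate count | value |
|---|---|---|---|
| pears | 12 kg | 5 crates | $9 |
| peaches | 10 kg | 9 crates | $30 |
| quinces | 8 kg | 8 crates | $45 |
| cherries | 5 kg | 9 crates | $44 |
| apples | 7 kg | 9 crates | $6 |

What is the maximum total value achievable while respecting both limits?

$54

Feasible sets respecting both limits:
- pears+quinces: weight 20, crate count 13, value 54
- quinces: weight 8, crate count 8, value 45
- cherries: weight 5, crate count 9, value 44
- peaches: weight 10, crate count 9, value 30
Best: $54.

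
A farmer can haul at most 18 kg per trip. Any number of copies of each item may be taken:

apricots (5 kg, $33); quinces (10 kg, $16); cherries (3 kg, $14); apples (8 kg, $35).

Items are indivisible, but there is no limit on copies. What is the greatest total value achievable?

$113

Best value-per-unit is apricots at 33/5; filling with it alone gives 3×33 = 99.
Optimal mix: 3×apricots + 1×cherries → weight 18, value 113.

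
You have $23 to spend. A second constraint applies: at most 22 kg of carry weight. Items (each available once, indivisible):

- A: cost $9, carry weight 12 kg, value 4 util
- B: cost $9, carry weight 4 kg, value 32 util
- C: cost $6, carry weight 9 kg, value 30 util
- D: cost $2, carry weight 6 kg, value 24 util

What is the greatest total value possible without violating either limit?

Feasible sets respecting both limits:
- B+C+D: cost 17, carry weight 19, value 86
- B+C: cost 15, carry weight 13, value 62
- A+B+D: cost 20, carry weight 22, value 60
Best: 86 util.

86 util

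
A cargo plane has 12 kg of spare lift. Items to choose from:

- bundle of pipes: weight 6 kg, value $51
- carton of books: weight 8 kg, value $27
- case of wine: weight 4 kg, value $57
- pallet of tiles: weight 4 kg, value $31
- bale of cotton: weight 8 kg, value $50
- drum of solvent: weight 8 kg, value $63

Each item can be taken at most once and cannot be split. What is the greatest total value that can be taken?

$120

Check high-value combinations within 12 kg:
- case of wine+drum of solvent: weight 4+8=12, value 57+63=120
- bundle of pipes+case of wine: weight 6+4=10, value 51+57=108
- case of wine+bale of cotton: weight 4+8=12, value 57+50=107
Best: $120.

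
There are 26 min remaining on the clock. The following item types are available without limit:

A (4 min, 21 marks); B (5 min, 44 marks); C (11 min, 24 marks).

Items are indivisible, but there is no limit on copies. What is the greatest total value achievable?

Best value-per-unit is B at 44/5, and filling with it alone uses time 5×5=25. No mix of the others beats 5×44 = 220.

220 marks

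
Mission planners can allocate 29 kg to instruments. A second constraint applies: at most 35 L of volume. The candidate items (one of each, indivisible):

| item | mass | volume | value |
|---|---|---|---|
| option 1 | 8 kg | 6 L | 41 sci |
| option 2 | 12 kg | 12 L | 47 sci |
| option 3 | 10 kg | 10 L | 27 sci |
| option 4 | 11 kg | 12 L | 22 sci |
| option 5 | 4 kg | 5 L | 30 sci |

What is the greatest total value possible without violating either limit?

Feasible sets respecting both limits:
- option 1+option 2+option 5: mass 24, volume 23, value 118
- option 2+option 3+option 5: mass 26, volume 27, value 104
- option 2+option 4+option 5: mass 27, volume 29, value 99
Best: 118 sci.

118 sci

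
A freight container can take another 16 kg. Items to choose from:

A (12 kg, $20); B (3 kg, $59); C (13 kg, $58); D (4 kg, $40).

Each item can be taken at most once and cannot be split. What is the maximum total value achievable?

$117

This is a 0/1 knapsack; check combinations near the capacity.
- B+C: weight 3+13=16, value 59+58=117
- B+D: weight 3+4=7, value 59+40=99
- A+B: weight 12+3=15, value 20+59=79
Best: $117.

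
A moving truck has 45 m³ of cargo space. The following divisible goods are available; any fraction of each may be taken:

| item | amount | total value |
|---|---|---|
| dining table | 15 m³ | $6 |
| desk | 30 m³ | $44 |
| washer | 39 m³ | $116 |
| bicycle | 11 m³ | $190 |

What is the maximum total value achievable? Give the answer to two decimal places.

291.13

Take in order of value per unit:
- bicycle (190/11 per unit): all 11 → value 190, running total 190.00
- washer (116/39 per unit): 34 of 39 → value 34×116/39 = 101.1282, running total 291.13
Total 291.13.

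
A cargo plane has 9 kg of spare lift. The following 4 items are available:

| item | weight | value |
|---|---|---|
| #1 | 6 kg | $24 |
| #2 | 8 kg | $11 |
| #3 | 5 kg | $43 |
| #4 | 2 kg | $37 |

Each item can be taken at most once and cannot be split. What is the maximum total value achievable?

This is a 0/1 knapsack; check combinations near the capacity.
- #3+#4: weight 5+2=7, value 43+37=80
- #1+#4: weight 6+2=8, value 24+37=61
- #3: weight 5, value 43
Best: $80.

$80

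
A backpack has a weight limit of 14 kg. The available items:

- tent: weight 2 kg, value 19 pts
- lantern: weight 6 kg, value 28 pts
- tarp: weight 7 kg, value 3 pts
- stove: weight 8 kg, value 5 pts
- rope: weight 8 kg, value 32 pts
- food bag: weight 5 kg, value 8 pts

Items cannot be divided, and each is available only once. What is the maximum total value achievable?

60 pts

Check high-value combinations within 14 kg:
- lantern+rope: weight 6+8=14, value 28+32=60
- tent+lantern+food bag: weight 2+6+5=13, value 19+28+8=55
- tent+rope: weight 2+8=10, value 19+32=51
- tent+lantern: weight 2+6=8, value 19+28=47
- rope+food bag: weight 8+5=13, value 32+8=40
Best: 60 pts.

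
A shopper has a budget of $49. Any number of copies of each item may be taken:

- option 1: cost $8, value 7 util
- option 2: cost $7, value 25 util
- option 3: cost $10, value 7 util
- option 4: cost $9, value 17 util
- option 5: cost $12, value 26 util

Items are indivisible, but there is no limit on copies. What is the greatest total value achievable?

Best value-per-unit is option 2 at 25/7, and filling with it alone uses cost 7×7=49. No mix of the others beats 7×25 = 175.

175 util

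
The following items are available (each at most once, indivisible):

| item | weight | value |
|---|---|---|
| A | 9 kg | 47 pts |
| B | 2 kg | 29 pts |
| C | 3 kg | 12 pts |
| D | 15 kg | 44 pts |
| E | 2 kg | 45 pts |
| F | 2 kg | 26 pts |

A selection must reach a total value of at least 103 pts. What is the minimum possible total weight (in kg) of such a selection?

Subsets with value ≥ 103, sorted by total weight:
- B+C+E+F: weight 9, value 112
- A+B+E: weight 13, value 121
Minimum weight: 9 kg.

9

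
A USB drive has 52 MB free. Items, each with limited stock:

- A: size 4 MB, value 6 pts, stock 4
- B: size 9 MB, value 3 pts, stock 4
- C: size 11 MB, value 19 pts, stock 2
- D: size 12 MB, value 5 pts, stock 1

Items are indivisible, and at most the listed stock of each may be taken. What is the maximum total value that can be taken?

67 pts

Top feasible selections:
- 4×A + 2×C + 1×D: size 50, value 67
- 4×A + 1×B + 2×C: size 47, value 65
- 4×A + 2×C: size 38, value 62
Best: 67 pts.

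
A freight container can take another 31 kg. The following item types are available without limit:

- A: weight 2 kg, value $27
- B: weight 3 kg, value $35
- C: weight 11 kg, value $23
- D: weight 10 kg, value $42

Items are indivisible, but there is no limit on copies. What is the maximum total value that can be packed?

$413

Best value-per-unit is A at 27/2; filling with it alone gives 15×27 = 405.
Optimal mix: 14×A + 1×B → weight 31, value 413.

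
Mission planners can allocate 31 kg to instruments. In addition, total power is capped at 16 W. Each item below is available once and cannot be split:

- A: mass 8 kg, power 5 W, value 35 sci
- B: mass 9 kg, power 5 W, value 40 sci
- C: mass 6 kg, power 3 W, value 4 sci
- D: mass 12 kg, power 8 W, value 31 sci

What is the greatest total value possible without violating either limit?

79 sci

Feasible sets respecting both limits:
- A+B+C: mass 23, power 13, value 79
- A+B: mass 17, power 10, value 75
- B+C+D: mass 27, power 16, value 75
- B+D: mass 21, power 13, value 71
Best: 79 sci.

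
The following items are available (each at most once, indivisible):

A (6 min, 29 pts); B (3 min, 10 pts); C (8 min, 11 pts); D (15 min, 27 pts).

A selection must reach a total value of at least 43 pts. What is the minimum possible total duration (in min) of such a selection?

Subsets with value ≥ 43, sorted by total duration:
- A+B+C: duration 17, value 50
- A+D: duration 21, value 56
- A+B+D: duration 24, value 66
Minimum duration: 17 min.

17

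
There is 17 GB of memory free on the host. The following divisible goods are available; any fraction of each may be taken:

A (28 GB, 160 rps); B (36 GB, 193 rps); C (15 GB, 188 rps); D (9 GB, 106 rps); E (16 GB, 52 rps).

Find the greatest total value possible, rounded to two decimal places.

211.56

Take in order of value per unit:
- C (188/15 per unit): all 15 → value 188, running total 188.00
- D (106/9 per unit): 2 of 9 → value 2×106/9 = 23.5556, running total 211.56
Total 211.56.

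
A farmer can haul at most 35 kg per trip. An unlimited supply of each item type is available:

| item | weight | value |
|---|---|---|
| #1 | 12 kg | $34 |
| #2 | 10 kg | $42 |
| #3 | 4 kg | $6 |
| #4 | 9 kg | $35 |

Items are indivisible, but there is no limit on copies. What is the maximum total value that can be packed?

$132

Best value-per-unit is #2 at 42/10; filling with it alone gives 3×42 = 126.
Optimal mix: 3×#2 + 1×#3 → weight 34, value 132.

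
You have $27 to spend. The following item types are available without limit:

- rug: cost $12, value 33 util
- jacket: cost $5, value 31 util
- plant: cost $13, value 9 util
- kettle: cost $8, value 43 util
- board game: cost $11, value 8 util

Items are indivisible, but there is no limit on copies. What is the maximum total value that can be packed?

Best value-per-unit is jacket at 31/5, and filling with it alone uses cost 5×5=25. No mix of the others beats 5×31 = 155.

155 util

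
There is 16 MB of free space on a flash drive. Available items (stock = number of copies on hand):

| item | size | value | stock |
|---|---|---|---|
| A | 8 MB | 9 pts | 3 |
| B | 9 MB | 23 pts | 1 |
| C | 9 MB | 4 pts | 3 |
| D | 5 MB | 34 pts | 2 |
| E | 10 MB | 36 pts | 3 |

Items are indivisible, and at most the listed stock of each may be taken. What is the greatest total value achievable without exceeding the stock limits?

Top feasible selections:
- 1×D + 1×E: size 15, value 70
- 2×D: size 10, value 68
Best: 70 pts.

70 pts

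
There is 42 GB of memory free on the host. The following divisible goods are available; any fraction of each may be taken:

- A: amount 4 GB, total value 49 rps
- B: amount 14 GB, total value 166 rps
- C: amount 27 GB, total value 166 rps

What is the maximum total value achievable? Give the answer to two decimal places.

362.56

Take in order of value per unit:
- A (49/4 per unit): all 4 → value 49, running total 49.00
- B (166/14 per unit): all 14 → value 166, running total 215.00
- C (166/27 per unit): 24 of 27 → value 24×166/27 = 147.5556, running total 362.56
Total 362.56.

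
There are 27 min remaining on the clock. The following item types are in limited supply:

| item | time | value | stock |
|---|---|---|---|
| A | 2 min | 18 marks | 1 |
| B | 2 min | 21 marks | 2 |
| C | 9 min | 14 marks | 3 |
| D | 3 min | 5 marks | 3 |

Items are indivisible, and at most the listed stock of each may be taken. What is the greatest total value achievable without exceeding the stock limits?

93 marks

Best selections within time 27 and stock limits:
- 1×A + 2×B + 2×C + 1×D: time 27, value 93
- 1×A + 2×B + 1×C + 3×D: time 24, value 89
- 1×A + 2×B + 2×C: time 24, value 88
Best: 93 marks.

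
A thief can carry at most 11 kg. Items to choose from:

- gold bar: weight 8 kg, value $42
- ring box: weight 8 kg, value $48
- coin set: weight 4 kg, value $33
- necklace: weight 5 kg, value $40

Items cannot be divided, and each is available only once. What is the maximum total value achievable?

$73

Check high-value combinations within 11 kg:
- coin set+necklace: weight 4+5=9, value 33+40=73
- ring box: weight 8, value 48
- gold bar: weight 8, value 42
- necklace: weight 5, value 40
Best: $73.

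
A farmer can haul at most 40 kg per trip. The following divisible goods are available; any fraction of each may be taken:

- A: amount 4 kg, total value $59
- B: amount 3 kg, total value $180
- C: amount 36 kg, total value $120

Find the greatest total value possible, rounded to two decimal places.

349.00

Take in order of value per unit:
- B (180/3 per unit): all 3 → value 180, running total 180.00
- A (59/4 per unit): all 4 → value 59, running total 239.00
- C (120/36 per unit): 33 of 36 → value 33×120/36 = 110.0000, running total 349.00
Total 349.00.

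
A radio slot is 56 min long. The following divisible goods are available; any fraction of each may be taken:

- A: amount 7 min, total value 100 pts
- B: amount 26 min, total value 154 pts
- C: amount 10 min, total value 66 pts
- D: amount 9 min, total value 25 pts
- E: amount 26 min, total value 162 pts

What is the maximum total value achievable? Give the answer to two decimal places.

Take in order of value per unit:
- A (100/7 per unit): all 7 → value 100, running total 100.00
- C (66/10 per unit): all 10 → value 66, running total 166.00
- E (162/26 per unit): all 26 → value 162, running total 328.00
- B (154/26 per unit): 13 of 26 → value 13×154/26 = 77.0000, running total 405.00
Total 405.00.

405.00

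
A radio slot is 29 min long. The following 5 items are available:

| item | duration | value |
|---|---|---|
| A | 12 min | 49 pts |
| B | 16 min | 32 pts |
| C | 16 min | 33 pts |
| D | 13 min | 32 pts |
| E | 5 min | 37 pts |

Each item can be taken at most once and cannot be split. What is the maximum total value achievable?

Check high-value combinations within 29 min:
- A+E: duration 12+5=17, value 49+37=86
- A+C: duration 12+16=28, value 49+33=82
- A+D: duration 12+13=25, value 49+32=81
- A+B: duration 12+16=28, value 49+32=81
Best: 86 pts.

86 pts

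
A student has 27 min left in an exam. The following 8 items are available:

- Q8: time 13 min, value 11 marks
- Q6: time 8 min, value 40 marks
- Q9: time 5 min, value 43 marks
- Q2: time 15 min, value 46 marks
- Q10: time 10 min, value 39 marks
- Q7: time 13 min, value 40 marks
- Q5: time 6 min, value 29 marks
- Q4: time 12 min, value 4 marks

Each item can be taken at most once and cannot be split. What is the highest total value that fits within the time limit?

123 marks

Check high-value combinations within 27 min:
- Q6+Q9+Q7: time 8+5+13=26, value 40+43+40=123
- Q6+Q9+Q10: time 8+5+10=23, value 40+43+39=122
- Q9+Q2+Q5: time 5+15+6=26, value 43+46+29=118
- Q6+Q9+Q5: time 8+5+6=19, value 40+43+29=112
Best: 123 marks.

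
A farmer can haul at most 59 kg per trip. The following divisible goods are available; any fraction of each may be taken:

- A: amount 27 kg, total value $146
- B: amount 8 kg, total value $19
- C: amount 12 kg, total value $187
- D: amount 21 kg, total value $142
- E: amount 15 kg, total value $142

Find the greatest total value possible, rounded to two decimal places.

530.48

Take in order of value per unit:
- C (187/12 per unit): all 12 → value 187, running total 187.00
- E (142/15 per unit): all 15 → value 142, running total 329.00
- D (142/21 per unit): all 21 → value 142, running total 471.00
- A (146/27 per unit): 11 of 27 → value 11×146/27 = 59.4815, running total 530.48
Total 530.48.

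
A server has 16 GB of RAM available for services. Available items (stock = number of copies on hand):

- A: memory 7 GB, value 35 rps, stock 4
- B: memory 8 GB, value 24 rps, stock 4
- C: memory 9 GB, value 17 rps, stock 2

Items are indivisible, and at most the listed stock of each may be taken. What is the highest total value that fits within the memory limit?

Best selections within memory 16 and stock limits:
- 2×A: memory 14, value 70
- 1×A + 1×B: memory 15, value 59
Best: 70 rps.

70 rps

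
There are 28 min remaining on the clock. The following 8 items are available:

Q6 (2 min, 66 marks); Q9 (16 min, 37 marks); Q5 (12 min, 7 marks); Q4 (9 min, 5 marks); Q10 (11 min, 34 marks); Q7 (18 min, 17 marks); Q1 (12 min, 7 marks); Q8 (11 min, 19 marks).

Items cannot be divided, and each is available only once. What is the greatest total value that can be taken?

Check high-value combinations within 28 min:
- Q6+Q10+Q8: time 2+11+11=24, value 66+34+19=119
- Q6+Q9+Q4: time 2+16+9=27, value 66+37+5=108
- Q6+Q5+Q10: time 2+12+11=25, value 66+7+34=107
- Q6+Q10+Q1: time 2+11+12=25, value 66+34+7=107
Best: 119 marks.

119 marks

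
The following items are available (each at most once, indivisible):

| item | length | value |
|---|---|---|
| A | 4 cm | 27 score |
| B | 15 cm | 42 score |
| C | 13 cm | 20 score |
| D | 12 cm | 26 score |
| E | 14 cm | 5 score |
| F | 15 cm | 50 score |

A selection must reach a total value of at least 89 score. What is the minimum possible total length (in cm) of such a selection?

Subsets with value ≥ 89, sorted by total length:
- B+F: length 30, value 92
- A+D+F: length 31, value 103
- A+B+D: length 31, value 95
- A+C+F: length 32, value 97
Minimum length: 30 cm.

30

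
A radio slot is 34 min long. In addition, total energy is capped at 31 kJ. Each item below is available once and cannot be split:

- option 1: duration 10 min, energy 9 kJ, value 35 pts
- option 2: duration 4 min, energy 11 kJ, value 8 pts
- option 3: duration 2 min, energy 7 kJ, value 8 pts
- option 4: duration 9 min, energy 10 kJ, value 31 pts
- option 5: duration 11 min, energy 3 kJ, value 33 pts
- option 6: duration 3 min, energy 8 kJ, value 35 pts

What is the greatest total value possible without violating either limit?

134 pts

Feasible sets respecting both limits:
- option 1+option 4+option 5+option 6: duration 33, energy 30, value 134
- option 1+option 2+option 5+option 6: duration 28, energy 31, value 111
- option 1+option 3+option 5+option 6: duration 26, energy 27, value 111
Best: 134 pts.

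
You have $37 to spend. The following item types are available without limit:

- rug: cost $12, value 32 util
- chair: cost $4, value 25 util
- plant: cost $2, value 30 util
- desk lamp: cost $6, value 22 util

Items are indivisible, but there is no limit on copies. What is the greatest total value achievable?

Best value-per-unit is plant at 30/2, and filling with it alone uses cost 18×2=36. No mix of the others beats 18×30 = 540.

540 util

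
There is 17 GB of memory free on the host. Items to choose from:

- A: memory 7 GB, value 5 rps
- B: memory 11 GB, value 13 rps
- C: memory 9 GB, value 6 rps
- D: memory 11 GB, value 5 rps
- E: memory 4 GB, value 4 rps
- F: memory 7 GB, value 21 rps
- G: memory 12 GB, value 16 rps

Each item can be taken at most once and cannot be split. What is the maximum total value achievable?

Check high-value combinations within 17 GB:
- C+F: memory 9+7=16, value 6+21=27
- A+F: memory 7+7=14, value 5+21=26
- E+F: memory 4+7=11, value 4+21=25
Best: 27 rps.

27 rps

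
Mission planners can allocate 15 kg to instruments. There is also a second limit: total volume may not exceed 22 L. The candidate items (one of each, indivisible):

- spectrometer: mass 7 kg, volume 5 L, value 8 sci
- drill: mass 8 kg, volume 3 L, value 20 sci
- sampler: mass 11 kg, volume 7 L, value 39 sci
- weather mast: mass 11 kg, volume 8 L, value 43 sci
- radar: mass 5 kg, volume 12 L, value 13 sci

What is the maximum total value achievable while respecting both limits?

Feasible sets respecting both limits:
- weather mast: mass 11, volume 8, value 43
- sampler: mass 11, volume 7, value 39
- drill+radar: mass 13, volume 15, value 33
Best: 43 sci.

43 sci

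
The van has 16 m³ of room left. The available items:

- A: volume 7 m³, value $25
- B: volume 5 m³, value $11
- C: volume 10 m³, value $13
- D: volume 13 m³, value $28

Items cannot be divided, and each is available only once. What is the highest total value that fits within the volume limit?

This is a 0/1 knapsack; check combinations near the capacity.
- A+B: volume 7+5=12, value 25+11=36
- D: volume 13, value 28
- A: volume 7, value 25
Best: $36.

$36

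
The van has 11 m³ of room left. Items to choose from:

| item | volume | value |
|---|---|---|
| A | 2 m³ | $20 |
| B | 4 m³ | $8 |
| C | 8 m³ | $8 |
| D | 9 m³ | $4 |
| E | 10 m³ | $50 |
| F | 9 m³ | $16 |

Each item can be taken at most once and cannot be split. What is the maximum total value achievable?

$50

Check high-value combinations within 11 m³:
- E: volume 10, value 50
- A+F: volume 2+9=11, value 20+16=36
- A+B: volume 2+4=6, value 20+8=28
- A+C: volume 2+8=10, value 20+8=28
- A+D: volume 2+9=11, value 20+4=24
Best: $50.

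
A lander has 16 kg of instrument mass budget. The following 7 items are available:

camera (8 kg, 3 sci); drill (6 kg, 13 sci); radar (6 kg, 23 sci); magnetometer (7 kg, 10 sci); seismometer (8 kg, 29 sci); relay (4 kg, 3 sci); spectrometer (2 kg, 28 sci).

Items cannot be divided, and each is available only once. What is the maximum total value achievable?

80 sci

Check high-value combinations within 16 kg:
- radar+seismometer+spectrometer: mass 6+8+2=16, value 23+29+28=80
- drill+seismometer+spectrometer: mass 6+8+2=16, value 13+29+28=70
- drill+radar+spectrometer: mass 6+6+2=14, value 13+23+28=64
- radar+magnetometer+spectrometer: mass 6+7+2=15, value 23+10+28=61
- seismometer+relay+spectrometer: mass 8+4+2=14, value 29+3+28=60
Best: 80 sci.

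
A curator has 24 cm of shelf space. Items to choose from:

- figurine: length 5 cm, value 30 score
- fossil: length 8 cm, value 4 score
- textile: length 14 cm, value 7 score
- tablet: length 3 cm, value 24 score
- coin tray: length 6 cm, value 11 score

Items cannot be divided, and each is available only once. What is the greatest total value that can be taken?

69 score

Check high-value combinations within 24 cm:
- figurine+fossil+tablet+coin tray: length 5+8+3+6=22, value 30+4+24+11=69
- figurine+tablet+coin tray: length 5+3+6=14, value 30+24+11=65
- figurine+textile+tablet: length 5+14+3=22, value 30+7+24=61
- figurine+fossil+tablet: length 5+8+3=16, value 30+4+24=58
Best: 69 score.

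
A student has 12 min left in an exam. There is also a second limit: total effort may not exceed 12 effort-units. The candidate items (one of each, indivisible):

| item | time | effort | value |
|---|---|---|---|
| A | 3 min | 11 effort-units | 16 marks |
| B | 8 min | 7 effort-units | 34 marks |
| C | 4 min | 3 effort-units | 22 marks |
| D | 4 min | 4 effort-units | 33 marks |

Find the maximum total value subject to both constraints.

67 marks

Feasible sets respecting both limits:
- B+D: time 12, effort 11, value 67
- B+C: time 12, effort 10, value 56
- C+D: time 8, effort 7, value 55
- B: time 8, effort 7, value 34
Best: 67 marks.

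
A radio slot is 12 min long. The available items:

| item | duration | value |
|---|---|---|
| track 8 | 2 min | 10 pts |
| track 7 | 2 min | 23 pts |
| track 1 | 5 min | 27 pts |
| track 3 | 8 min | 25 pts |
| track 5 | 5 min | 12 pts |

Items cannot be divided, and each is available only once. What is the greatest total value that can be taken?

This is a 0/1 knapsack; check combinations near the capacity.
- track 7+track 1+track 5: duration 2+5+5=12, value 23+27+12=62
- track 8+track 7+track 1: duration 2+2+5=9, value 10+23+27=60
- track 8+track 7+track 3: duration 2+2+8=12, value 10+23+25=58
- track 7+track 1: duration 2+5=7, value 23+27=50
- track 8+track 1+track 5: duration 2+5+5=12, value 10+27+12=49
Best: 62 pts.

62 pts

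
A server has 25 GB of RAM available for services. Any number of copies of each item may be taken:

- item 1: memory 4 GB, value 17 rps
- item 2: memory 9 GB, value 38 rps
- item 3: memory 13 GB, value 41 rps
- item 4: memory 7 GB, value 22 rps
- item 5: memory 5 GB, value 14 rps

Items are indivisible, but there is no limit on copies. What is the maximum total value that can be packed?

Best value-per-unit is item 1 at 17/4; filling with it alone gives 6×17 = 102.
Optimal mix: 4×item 1 + 1×item 2 → memory 25, value 106.

106 rps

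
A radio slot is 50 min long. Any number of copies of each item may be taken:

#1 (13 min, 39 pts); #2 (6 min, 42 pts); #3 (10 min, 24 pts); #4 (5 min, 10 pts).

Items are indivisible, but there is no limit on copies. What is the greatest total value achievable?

Best value-per-unit is #2 at 42/6, and filling with it alone uses duration 8×6=48. No mix of the others beats 8×42 = 336.

336 pts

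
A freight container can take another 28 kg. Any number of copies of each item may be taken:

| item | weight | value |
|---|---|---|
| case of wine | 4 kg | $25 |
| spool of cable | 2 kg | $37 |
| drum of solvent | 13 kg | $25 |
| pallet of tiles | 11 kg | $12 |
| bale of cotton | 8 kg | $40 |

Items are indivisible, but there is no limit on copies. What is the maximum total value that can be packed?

$518

Best value-per-unit is spool of cable at 37/2, and filling with it alone uses weight 14×2=28. No mix of the others beats 14×37 = 518.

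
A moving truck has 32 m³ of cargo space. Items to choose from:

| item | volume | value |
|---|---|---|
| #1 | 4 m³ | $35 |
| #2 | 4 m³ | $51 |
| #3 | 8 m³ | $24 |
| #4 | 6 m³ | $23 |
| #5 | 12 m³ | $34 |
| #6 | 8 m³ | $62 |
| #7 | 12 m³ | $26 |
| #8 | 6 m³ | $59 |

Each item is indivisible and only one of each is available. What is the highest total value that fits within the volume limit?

$231

Check high-value combinations within 32 m³:
- #1+#2+#3+#6+#8: volume 4+4+8+8+6=30, value 35+51+24+62+59=231
- #1+#2+#4+#6+#8: volume 4+4+6+8+6=28, value 35+51+23+62+59=230
- #2+#3+#4+#6+#8: volume 4+8+6+8+6=32, value 51+24+23+62+59=219
- #1+#2+#6+#8: volume 4+4+8+6=22, value 35+51+62+59=207
Best: $231.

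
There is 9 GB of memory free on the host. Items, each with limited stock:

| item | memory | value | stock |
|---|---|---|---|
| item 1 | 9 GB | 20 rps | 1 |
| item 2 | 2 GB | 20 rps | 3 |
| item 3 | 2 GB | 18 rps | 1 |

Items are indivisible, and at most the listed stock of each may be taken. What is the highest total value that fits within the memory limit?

Best selections within memory 9 and stock limits:
- 3×item 2 + 1×item 3: memory 8, value 78
- 3×item 2: memory 6, value 60
- 2×item 2 + 1×item 3: memory 6, value 58
Best: 78 rps.

78 rps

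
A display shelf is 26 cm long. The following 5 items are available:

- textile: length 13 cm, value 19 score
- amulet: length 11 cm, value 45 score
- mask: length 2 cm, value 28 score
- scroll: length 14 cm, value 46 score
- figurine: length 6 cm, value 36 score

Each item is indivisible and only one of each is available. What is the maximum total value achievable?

110 score

Check high-value combinations within 26 cm:
- mask+scroll+figurine: length 2+14+6=22, value 28+46+36=110
- amulet+mask+figurine: length 11+2+6=19, value 45+28+36=109
- textile+amulet+mask: length 13+11+2=26, value 19+45+28=92
- amulet+scroll: length 11+14=25, value 45+46=91
Best: 110 score.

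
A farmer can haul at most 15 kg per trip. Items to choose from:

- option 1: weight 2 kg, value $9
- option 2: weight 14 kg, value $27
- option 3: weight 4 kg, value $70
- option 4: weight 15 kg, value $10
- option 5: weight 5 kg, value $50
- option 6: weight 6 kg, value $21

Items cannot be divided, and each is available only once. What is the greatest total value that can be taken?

$141

Check high-value combinations within 15 kg:
- option 3+option 5+option 6: weight 4+5+6=15, value 70+50+21=141
- option 1+option 3+option 5: weight 2+4+5=11, value 9+70+50=129
- option 3+option 5: weight 4+5=9, value 70+50=120
Best: $141.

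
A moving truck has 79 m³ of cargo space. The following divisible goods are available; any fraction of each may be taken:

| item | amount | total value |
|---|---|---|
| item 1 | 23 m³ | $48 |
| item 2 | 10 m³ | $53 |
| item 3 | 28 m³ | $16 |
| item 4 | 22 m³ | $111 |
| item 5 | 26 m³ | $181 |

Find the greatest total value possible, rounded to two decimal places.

388.83

Take in order of value per unit:
- item 5 (181/26 per unit): all 26 → value 181, running total 181.00
- item 2 (53/10 per unit): all 10 → value 53, running total 234.00
- item 4 (111/22 per unit): all 22 → value 111, running total 345.00
- item 1 (48/23 per unit): 21 of 23 → value 21×48/23 = 43.8261, running total 388.83
Total 388.83.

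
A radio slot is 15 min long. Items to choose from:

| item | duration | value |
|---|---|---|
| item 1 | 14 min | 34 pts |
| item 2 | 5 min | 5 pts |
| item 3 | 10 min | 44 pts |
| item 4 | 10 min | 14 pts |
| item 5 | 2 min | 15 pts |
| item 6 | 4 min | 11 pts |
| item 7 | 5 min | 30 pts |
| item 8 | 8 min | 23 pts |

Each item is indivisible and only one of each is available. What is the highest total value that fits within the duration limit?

This is a 0/1 knapsack; check combinations near the capacity.
- item 3+item 7: duration 10+5=15, value 44+30=74
- item 5+item 7+item 8: duration 2+5+8=15, value 15+30+23=68
- item 3+item 5: duration 10+2=12, value 44+15=59
- item 5+item 6+item 7: duration 2+4+5=11, value 15+11+30=56
Best: 74 pts.

74 pts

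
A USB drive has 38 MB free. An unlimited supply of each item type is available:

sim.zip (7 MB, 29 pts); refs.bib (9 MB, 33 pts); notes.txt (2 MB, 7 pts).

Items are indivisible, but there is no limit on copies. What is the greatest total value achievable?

152 pts

Best value-per-unit is sim.zip at 29/7; filling with it alone gives 5×29 = 145.
Optimal mix: 5×sim.zip + 1×notes.txt → size 37, value 152.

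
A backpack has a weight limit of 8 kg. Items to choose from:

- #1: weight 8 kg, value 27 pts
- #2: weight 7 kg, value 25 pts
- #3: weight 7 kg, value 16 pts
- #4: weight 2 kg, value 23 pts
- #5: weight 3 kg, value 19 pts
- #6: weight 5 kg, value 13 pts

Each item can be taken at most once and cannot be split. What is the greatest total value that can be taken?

42 pts

Check high-value combinations within 8 kg:
- #4+#5: weight 2+3=5, value 23+19=42
- #4+#6: weight 2+5=7, value 23+13=36
- #5+#6: weight 3+5=8, value 19+13=32
- #1: weight 8, value 27
Best: 42 pts.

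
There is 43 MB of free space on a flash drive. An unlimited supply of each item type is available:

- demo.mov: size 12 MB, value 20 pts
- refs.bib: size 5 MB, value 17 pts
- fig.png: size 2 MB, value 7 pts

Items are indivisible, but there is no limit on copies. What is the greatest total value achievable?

Best value-per-unit is fig.png at 7/2; filling with it alone gives 21×7 = 147.
Optimal mix: 1×refs.bib + 19×fig.png → size 43, value 150.

150 pts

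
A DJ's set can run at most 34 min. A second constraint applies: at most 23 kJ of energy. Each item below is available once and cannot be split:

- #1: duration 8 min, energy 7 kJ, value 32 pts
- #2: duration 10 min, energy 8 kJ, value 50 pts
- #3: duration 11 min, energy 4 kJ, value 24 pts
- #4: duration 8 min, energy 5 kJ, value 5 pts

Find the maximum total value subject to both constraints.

Feasible sets respecting both limits:
- #1+#2+#3: duration 29, energy 19, value 106
- #1+#2+#4: duration 26, energy 20, value 87
- #1+#2: duration 18, energy 15, value 82
Best: 106 pts.

106 pts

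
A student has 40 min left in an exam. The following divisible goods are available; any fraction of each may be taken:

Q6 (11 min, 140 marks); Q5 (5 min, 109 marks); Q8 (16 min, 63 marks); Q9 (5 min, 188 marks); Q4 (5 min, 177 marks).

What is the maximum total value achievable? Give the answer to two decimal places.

Take in order of value per unit:
- Q9 (188/5 per unit): all 5 → value 188, running total 188.00
- Q4 (177/5 per unit): all 5 → value 177, running total 365.00
- Q5 (109/5 per unit): all 5 → value 109, running total 474.00
- Q6 (140/11 per unit): all 11 → value 140, running total 614.00
- Q8 (63/16 per unit): 14 of 16 → value 14×63/16 = 55.1250, running total 669.13
Total 669.13.

669.13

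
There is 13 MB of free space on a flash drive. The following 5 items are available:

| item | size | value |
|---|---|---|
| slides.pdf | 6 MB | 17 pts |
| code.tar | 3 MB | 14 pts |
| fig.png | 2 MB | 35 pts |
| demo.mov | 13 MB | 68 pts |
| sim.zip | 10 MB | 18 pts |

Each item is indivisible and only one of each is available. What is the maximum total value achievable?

Check high-value combinations within 13 MB:
- demo.mov: size 13, value 68
- slides.pdf+code.tar+fig.png: size 6+3+2=11, value 17+14+35=66
- fig.png+sim.zip: size 2+10=12, value 35+18=53
Best: 68 pts.

68 pts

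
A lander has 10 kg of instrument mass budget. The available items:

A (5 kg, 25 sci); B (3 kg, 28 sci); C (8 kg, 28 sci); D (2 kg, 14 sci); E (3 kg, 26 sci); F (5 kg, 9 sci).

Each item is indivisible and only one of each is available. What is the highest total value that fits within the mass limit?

Check high-value combinations within 10 kg:
- B+D+E: mass 3+2+3=8, value 28+14+26=68
- A+B+D: mass 5+3+2=10, value 25+28+14=67
- A+D+E: mass 5+2+3=10, value 25+14+26=65
Best: 68 sci.

68 sci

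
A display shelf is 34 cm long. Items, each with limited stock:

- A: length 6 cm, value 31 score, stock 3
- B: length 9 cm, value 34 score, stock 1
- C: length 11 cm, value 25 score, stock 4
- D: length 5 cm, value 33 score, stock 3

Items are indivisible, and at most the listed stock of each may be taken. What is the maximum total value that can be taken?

192 score

Best selections within length 34 and stock limits:
- 3×A + 3×D: length 33, value 192
- 1×A + 1×B + 3×D: length 30, value 164
- 2×A + 1×B + 2×D: length 31, value 162
- 2×A + 3×D: length 27, value 161
Best: 192 score.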